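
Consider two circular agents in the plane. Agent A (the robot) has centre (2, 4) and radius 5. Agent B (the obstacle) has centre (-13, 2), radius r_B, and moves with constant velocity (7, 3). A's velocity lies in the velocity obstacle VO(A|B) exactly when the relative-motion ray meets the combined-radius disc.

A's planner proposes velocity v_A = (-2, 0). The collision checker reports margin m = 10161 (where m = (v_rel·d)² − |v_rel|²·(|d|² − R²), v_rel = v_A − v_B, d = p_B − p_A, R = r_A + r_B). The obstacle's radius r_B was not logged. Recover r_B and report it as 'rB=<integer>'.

m = 10161
d = (-15, -2);  v_rel = (-9, -3),  |v_rel|² = 90
v_rel×d = (-9)·(-2) − (-3)·(-15) = -27
since m = R²·90 − (-27)²:  R² = (729 + 10161) / 90 = 121
R = √121 = 11  ⇒  r_B = 11 − 5 = 6

rB=6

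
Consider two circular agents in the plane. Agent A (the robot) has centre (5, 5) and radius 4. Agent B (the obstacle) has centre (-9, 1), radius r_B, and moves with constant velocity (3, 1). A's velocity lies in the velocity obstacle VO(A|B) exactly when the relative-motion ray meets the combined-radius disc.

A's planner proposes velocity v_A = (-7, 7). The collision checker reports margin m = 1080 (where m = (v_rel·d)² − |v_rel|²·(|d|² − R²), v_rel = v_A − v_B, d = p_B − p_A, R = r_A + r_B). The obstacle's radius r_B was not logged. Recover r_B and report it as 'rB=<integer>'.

m = 1080
d = (-14, -4);  v_rel = (-10, 6),  |v_rel|² = 136
v_rel×d = (-10)·(-4) − (6)·(-14) = 124
since m = R²·136 − 124²:  R² = (15376 + 1080) / 136 = 121
R = √121 = 11  ⇒  r_B = 11 − 4 = 7

rB=7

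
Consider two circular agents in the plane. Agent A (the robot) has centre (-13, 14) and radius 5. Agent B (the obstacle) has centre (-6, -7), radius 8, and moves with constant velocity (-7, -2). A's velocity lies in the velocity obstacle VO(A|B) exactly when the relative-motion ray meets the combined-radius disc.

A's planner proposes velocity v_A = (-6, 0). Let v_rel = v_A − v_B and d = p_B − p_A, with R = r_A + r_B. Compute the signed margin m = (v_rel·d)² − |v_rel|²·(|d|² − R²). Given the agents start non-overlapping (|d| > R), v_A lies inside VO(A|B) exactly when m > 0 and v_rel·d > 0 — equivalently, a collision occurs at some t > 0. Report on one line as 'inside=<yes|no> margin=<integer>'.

d = (7, -21),  |d|² = 490;  R = 5+8 = 13,  c = 490−13² = 321
v_rel = (1, 2),  |v_rel|² = 5;  v_rel·d = (1)·(7) + (2)·(-21) = -35
5·t² + 70·t + 321 = 0  ⇒  m = (-35)² − 5·321 = -380
m = -380 < 0,  v_rel·d = -35 < 0  ⇒  outside

inside=no margin=-380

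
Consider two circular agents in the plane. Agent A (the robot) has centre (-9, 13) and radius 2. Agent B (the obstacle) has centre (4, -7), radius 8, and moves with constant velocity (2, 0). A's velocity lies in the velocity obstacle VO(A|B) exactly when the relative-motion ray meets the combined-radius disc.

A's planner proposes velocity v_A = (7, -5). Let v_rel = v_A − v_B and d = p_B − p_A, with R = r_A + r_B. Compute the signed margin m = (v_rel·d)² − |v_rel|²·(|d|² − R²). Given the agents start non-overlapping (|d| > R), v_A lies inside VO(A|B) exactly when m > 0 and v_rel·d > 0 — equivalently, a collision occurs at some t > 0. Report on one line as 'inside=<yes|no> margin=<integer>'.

d = (13, -20),  |d|² = 569;  R = 2+8 = 10,  c = 569−10² = 469
v_rel = (5, -5),  |v_rel|² = 50;  v_rel·d = (5)·(13) + (-5)·(-20) = 165
50·t² − 330·t + 469 = 0  ⇒  m = 165² − 50·469 = 3775
m = 3775 > 0,  v_rel·d = 165 > 0  ⇒  inside

inside=yes margin=3775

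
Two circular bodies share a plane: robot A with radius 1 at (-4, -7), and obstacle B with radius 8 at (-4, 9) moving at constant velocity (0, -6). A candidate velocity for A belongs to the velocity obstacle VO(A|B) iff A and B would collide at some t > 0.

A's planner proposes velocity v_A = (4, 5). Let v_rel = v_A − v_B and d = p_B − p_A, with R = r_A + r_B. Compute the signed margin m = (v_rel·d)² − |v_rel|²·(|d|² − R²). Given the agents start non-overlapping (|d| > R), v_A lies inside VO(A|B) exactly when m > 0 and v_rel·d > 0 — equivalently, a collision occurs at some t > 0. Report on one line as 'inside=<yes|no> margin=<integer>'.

d = (0, 16),  |d|² = 256;  R = 1+8 = 9,  c = 256−9² = 175
v_rel = (4, 11),  |v_rel|² = 137;  v_rel·d = (4)·(0) + (11)·(16) = 176
137·t² − 352·t + 175 = 0  ⇒  m = 176² − 137·175 = 7001
m = 7001 > 0,  v_rel·d = 176 > 0  ⇒  inside

inside=yes margin=7001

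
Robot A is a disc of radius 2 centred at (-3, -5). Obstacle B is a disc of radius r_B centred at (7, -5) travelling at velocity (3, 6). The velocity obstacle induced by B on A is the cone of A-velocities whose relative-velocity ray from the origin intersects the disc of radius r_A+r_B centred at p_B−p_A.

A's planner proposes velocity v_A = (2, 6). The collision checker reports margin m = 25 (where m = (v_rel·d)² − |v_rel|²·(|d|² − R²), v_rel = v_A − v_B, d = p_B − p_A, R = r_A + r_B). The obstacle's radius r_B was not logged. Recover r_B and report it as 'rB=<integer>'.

m = 25
d = (10, 0);  v_rel = (-1, 0),  |v_rel|² = 1
v_rel×d = (-1)·(0) − (0)·(10) = 0
since m = R²·1 − 0²:  R² = (0 + 25) / 1 = 25
R = √25 = 5  ⇒  r_B = 5 − 2 = 3

rB=3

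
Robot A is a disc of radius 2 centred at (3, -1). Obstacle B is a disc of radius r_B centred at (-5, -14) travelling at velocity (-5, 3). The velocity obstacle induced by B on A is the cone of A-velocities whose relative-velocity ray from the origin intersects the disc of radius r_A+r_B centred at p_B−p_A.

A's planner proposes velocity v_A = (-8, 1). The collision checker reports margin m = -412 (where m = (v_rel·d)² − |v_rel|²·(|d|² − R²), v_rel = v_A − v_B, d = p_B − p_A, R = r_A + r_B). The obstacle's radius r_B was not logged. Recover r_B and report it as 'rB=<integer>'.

m = -412
d = (-8, -13);  v_rel = (-3, -2),  |v_rel|² = 13
v_rel×d = (-3)·(-13) − (-2)·(-8) = 23
since m = R²·13 − 23²:  R² = (529 + -412) / 13 = 9
R = √9 = 3  ⇒  r_B = 3 − 2 = 1

rB=1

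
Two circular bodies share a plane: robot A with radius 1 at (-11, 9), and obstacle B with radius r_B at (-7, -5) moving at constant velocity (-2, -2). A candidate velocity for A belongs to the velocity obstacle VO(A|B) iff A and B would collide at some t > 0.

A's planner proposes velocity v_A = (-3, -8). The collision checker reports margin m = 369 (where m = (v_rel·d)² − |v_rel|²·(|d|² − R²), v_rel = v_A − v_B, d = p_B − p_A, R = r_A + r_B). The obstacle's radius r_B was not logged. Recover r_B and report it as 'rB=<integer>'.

m = 369
d = (4, -14);  v_rel = (-1, -6),  |v_rel|² = 37
v_rel×d = (-1)·(-14) − (-6)·(4) = 38
since m = R²·37 − 38²:  R² = (1444 + 369) / 37 = 49
R = √49 = 7  ⇒  r_B = 7 − 1 = 6

rB=6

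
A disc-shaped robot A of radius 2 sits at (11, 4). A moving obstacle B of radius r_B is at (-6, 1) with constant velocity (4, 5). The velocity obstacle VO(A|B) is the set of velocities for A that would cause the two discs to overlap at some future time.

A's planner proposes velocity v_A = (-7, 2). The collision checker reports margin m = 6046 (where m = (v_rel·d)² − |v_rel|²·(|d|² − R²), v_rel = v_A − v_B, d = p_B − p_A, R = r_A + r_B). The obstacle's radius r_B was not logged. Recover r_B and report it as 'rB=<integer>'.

m = 6046
d = (-17, -3);  v_rel = (-11, -3),  |v_rel|² = 130
v_rel×d = (-11)·(-3) − (-3)·(-17) = -18
since m = R²·130 − (-18)²:  R² = (324 + 6046) / 130 = 49
R = √49 = 7  ⇒  r_B = 7 − 2 = 5

rB=5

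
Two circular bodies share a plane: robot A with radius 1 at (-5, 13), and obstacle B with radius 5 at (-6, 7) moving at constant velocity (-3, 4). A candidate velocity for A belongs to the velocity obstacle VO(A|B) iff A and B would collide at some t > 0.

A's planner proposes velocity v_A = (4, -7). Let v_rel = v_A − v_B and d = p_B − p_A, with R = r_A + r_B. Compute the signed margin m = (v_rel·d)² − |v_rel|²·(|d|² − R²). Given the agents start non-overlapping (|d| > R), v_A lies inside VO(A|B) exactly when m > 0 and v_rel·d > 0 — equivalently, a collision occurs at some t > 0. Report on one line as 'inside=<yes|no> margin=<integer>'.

d = (-1, -6),  |d|² = 37;  R = 1+5 = 6,  c = 37−6² = 1
v_rel = (7, -11),  |v_rel|² = 170;  v_rel·d = (7)·(-1) + (-11)·(-6) = 59
170·t² − 118·t + 1 = 0  ⇒  m = 59² − 170·1 = 3311
m = 3311 > 0,  v_rel·d = 59 > 0  ⇒  inside

inside=yes margin=3311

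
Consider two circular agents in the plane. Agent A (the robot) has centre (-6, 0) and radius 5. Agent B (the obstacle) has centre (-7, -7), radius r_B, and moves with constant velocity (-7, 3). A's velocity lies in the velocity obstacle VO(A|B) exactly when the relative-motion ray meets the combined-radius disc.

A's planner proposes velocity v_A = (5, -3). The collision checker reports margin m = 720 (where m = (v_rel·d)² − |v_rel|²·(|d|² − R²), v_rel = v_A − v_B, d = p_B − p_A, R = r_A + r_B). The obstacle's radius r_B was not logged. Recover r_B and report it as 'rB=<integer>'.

m = 720
d = (-1, -7);  v_rel = (12, -6),  |v_rel|² = 180
v_rel×d = (12)·(-7) − (-6)·(-1) = -90
since m = R²·180 − (-90)²:  R² = (8100 + 720) / 180 = 49
R = √49 = 7  ⇒  r_B = 7 − 5 = 2

rB=2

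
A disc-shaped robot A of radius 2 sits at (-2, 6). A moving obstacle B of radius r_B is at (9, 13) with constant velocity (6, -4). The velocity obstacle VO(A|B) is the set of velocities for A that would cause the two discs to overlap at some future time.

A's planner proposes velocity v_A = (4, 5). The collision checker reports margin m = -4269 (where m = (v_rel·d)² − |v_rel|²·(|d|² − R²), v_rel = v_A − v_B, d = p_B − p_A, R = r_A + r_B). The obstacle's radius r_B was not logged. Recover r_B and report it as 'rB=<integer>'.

m = -4269
d = (11, 7);  v_rel = (-2, 9),  |v_rel|² = 85
v_rel×d = (-2)·(7) − (9)·(11) = -113
since m = R²·85 − (-113)²:  R² = (12769 + -4269) / 85 = 100
R = √100 = 10  ⇒  r_B = 10 − 2 = 8

rB=8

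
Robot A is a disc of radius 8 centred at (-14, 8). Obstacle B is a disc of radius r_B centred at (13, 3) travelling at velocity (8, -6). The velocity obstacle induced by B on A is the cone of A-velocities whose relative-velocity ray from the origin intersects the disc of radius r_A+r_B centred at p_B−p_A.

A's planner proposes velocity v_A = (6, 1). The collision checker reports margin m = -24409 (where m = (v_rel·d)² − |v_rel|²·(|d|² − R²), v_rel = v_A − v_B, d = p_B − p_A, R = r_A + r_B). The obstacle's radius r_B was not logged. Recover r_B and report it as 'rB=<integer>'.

m = -24409
d = (27, -5);  v_rel = (-2, 7),  |v_rel|² = 53
v_rel×d = (-2)·(-5) − (7)·(27) = -179
since m = R²·53 − (-179)²:  R² = (32041 + -24409) / 53 = 144
R = √144 = 12  ⇒  r_B = 12 − 8 = 4

rB=4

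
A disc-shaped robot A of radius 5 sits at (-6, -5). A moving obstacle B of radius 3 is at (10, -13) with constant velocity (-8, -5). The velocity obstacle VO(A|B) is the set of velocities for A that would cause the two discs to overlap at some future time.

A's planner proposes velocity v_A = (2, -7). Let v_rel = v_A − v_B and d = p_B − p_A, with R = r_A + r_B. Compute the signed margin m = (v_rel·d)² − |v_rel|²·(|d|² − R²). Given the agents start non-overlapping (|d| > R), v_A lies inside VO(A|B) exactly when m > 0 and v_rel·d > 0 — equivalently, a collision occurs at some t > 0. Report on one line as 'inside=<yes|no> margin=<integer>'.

d = (16, -8),  |d|² = 320;  R = 5+3 = 8,  c = 320−8² = 256
v_rel = (10, -2),  |v_rel|² = 104;  v_rel·d = (10)·(16) + (-2)·(-8) = 176
104·t² − 352·t + 256 = 0  ⇒  m = 176² − 104·256 = 4352
m = 4352 > 0,  v_rel·d = 176 > 0  ⇒  inside

inside=yes margin=4352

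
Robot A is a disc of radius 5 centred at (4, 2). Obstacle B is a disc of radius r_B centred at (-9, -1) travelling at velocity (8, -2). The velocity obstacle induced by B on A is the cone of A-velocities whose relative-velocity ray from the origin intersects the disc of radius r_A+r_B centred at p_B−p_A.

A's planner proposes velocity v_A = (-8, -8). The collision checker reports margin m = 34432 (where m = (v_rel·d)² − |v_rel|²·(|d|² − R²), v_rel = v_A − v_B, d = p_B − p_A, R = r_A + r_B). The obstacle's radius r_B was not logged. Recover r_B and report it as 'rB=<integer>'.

m = 34432
d = (-13, -3);  v_rel = (-16, -6),  |v_rel|² = 292
v_rel×d = (-16)·(-3) − (-6)·(-13) = -30
since m = R²·292 − (-30)²:  R² = (900 + 34432) / 292 = 121
R = √121 = 11  ⇒  r_B = 11 − 5 = 6

rB=6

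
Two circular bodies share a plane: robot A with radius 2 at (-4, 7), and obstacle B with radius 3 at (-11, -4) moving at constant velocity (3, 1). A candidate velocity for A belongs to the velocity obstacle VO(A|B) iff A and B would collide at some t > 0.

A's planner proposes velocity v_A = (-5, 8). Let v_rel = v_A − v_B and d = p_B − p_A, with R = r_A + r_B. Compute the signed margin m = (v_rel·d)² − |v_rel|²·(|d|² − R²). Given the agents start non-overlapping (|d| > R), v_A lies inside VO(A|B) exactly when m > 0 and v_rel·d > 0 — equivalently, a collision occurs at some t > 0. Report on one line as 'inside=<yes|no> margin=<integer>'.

d = (-7, -11),  |d|² = 170;  R = 2+3 = 5,  c = 170−5² = 145
v_rel = (-8, 7),  |v_rel|² = 113;  v_rel·d = (-8)·(-7) + (7)·(-11) = -21
113·t² + 42·t + 145 = 0  ⇒  m = (-21)² − 113·145 = -15944
m = -15944 < 0,  v_rel·d = -21 < 0  ⇒  outside

inside=no margin=-15944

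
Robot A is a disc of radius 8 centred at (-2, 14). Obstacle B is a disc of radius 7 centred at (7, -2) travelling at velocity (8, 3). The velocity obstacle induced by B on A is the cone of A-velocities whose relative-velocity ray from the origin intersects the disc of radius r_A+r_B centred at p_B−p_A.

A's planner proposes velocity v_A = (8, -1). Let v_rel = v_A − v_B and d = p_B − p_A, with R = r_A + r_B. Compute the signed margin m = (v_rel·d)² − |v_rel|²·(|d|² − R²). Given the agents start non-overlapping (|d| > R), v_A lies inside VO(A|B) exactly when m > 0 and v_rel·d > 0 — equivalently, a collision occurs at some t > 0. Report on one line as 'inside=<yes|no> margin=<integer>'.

d = (9, -16),  |d|² = 337;  R = 8+7 = 15,  c = 337−15² = 112
v_rel = (0, -4),  |v_rel|² = 16;  v_rel·d = (0)·(9) + (-4)·(-16) = 64
16·t² − 128·t + 112 = 0  ⇒  m = 64² − 16·112 = 2304
m = 2304 > 0,  v_rel·d = 64 > 0  ⇒  inside

inside=yes margin=2304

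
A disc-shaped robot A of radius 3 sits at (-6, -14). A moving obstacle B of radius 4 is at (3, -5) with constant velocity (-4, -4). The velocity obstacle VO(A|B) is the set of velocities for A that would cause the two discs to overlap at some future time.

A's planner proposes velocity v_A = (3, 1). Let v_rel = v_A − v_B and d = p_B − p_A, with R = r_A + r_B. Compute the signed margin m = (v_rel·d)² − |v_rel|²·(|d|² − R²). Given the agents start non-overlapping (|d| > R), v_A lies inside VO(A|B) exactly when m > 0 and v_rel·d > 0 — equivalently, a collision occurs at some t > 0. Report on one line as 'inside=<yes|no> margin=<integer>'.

d = (9, 9),  |d|² = 162;  R = 3+4 = 7,  c = 162−7² = 113
v_rel = (7, 5),  |v_rel|² = 74;  v_rel·d = (7)·(9) + (5)·(9) = 108
74·t² − 216·t + 113 = 0  ⇒  m = 108² − 74·113 = 3302
m = 3302 > 0,  v_rel·d = 108 > 0  ⇒  inside

inside=yes margin=3302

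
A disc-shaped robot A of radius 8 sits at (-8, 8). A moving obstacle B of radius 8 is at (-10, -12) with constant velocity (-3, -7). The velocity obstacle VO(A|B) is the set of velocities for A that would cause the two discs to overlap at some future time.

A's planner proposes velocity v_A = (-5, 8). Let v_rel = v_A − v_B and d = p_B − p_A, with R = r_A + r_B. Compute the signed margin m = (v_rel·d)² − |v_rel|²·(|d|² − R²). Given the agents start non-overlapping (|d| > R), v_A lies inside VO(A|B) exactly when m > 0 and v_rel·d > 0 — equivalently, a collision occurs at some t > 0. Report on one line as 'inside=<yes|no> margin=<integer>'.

d = (-2, -20),  |d|² = 404;  R = 8+8 = 16,  c = 404−16² = 148
v_rel = (-2, 15),  |v_rel|² = 229;  v_rel·d = (-2)·(-2) + (15)·(-20) = -296
229·t² + 592·t + 148 = 0  ⇒  m = (-296)² − 229·148 = 53724
m = 53724 > 0,  v_rel·d = -296 < 0  ⇒  outside

inside=no margin=53724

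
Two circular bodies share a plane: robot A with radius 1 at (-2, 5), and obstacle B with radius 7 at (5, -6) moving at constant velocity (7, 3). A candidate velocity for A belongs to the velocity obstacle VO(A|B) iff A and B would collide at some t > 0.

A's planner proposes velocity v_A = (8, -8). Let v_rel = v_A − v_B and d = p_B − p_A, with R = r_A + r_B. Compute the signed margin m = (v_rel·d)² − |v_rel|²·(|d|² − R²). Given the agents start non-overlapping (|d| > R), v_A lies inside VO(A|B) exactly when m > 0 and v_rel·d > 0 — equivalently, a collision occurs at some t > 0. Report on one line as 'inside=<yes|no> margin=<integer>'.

d = (7, -11),  |d|² = 170;  R = 1+7 = 8,  c = 170−8² = 106
v_rel = (1, -11),  |v_rel|² = 122;  v_rel·d = (1)·(7) + (-11)·(-11) = 128
122·t² − 256·t + 106 = 0  ⇒  m = 128² − 122·106 = 3452
m = 3452 > 0,  v_rel·d = 128 > 0  ⇒  inside

inside=yes margin=3452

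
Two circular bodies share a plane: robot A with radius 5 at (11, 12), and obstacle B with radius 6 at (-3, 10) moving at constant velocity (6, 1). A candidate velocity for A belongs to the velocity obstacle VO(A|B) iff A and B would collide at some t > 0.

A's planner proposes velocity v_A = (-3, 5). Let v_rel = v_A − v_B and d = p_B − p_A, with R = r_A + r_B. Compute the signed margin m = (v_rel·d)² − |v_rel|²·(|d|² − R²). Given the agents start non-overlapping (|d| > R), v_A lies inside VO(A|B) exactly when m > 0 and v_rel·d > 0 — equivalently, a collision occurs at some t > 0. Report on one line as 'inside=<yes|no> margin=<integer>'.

d = (-14, -2),  |d|² = 200;  R = 5+6 = 11,  c = 200−11² = 79
v_rel = (-9, 4),  |v_rel|² = 97;  v_rel·d = (-9)·(-14) + (4)·(-2) = 118
97·t² − 236·t + 79 = 0  ⇒  m = 118² − 97·79 = 6261
m = 6261 > 0,  v_rel·d = 118 > 0  ⇒  inside

inside=yes margin=6261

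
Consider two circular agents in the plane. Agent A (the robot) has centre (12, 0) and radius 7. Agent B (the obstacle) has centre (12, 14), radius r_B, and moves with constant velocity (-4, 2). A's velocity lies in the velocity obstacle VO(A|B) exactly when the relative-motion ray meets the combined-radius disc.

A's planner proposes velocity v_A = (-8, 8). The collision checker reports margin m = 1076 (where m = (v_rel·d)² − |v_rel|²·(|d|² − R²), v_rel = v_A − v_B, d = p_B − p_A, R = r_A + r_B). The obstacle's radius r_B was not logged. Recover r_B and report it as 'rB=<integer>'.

m = 1076
d = (0, 14);  v_rel = (-4, 6),  |v_rel|² = 52
v_rel×d = (-4)·(14) − (6)·(0) = -56
since m = R²·52 − (-56)²:  R² = (3136 + 1076) / 52 = 81
R = √81 = 9  ⇒  r_B = 9 − 7 = 2

rB=2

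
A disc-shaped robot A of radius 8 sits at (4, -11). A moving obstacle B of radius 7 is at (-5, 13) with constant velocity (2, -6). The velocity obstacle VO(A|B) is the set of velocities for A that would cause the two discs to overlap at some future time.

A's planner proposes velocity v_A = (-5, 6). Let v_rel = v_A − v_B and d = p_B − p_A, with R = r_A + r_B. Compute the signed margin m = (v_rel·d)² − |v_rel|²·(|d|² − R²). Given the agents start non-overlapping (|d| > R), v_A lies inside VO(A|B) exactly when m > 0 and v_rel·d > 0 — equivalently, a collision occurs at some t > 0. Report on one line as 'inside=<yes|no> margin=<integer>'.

d = (-9, 24),  |d|² = 657;  R = 8+7 = 15,  c = 657−15² = 432
v_rel = (-7, 12),  |v_rel|² = 193;  v_rel·d = (-7)·(-9) + (12)·(24) = 351
193·t² − 702·t + 432 = 0  ⇒  m = 351² − 193·432 = 39825
m = 39825 > 0,  v_rel·d = 351 > 0  ⇒  inside

inside=yes margin=39825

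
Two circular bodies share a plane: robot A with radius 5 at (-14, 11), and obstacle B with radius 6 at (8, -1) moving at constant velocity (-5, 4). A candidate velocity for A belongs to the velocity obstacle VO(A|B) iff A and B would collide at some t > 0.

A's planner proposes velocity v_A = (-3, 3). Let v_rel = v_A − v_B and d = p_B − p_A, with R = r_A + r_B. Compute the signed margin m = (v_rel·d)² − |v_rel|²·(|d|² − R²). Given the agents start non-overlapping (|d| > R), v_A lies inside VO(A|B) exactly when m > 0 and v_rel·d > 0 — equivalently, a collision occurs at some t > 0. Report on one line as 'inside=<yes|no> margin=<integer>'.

d = (22, -12),  |d|² = 628;  R = 5+6 = 11,  c = 628−11² = 507
v_rel = (2, -1),  |v_rel|² = 5;  v_rel·d = (2)·(22) + (-1)·(-12) = 56
5·t² − 112·t + 507 = 0  ⇒  m = 56² − 5·507 = 601
m = 601 > 0,  v_rel·d = 56 > 0  ⇒  inside

inside=yes margin=601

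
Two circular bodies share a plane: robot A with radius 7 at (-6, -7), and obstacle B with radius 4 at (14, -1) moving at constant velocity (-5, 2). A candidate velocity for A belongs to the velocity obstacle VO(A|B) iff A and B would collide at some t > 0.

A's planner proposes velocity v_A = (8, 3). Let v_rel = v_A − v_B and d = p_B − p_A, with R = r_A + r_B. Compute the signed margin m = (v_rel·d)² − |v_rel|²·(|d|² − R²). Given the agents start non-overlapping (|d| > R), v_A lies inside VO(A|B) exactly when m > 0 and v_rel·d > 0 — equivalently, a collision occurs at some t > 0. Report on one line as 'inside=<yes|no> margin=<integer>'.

d = (20, 6),  |d|² = 436;  R = 7+4 = 11,  c = 436−11² = 315
v_rel = (13, 1),  |v_rel|² = 170;  v_rel·d = (13)·(20) + (1)·(6) = 266
170·t² − 532·t + 315 = 0  ⇒  m = 266² − 170·315 = 17206
m = 17206 > 0,  v_rel·d = 266 > 0  ⇒  inside

inside=yes margin=17206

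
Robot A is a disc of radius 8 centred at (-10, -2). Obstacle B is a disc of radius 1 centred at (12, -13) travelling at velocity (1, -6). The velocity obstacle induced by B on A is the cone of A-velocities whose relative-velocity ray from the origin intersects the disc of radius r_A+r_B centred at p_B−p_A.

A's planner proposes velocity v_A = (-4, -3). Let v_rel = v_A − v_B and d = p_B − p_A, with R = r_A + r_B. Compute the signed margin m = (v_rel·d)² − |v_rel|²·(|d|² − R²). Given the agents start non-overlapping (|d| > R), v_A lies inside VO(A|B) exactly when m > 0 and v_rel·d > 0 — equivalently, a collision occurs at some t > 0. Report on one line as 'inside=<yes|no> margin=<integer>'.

d = (22, -11),  |d|² = 605;  R = 8+1 = 9,  c = 605−9² = 524
v_rel = (-5, 3),  |v_rel|² = 34;  v_rel·d = (-5)·(22) + (3)·(-11) = -143
34·t² + 286·t + 524 = 0  ⇒  m = (-143)² − 34·524 = 2633
m = 2633 > 0,  v_rel·d = -143 < 0  ⇒  outside

inside=no margin=2633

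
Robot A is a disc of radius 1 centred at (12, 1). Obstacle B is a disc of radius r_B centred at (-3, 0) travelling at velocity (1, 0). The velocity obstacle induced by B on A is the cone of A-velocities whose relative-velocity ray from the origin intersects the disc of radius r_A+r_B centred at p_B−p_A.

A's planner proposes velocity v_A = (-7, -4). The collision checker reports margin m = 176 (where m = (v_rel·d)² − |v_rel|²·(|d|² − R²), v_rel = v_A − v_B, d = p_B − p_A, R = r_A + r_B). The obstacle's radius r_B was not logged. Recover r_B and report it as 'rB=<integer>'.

m = 176
d = (-15, -1);  v_rel = (-8, -4),  |v_rel|² = 80
v_rel×d = (-8)·(-1) − (-4)·(-15) = -52
since m = R²·80 − (-52)²:  R² = (2704 + 176) / 80 = 36
R = √36 = 6  ⇒  r_B = 6 − 1 = 5

rB=5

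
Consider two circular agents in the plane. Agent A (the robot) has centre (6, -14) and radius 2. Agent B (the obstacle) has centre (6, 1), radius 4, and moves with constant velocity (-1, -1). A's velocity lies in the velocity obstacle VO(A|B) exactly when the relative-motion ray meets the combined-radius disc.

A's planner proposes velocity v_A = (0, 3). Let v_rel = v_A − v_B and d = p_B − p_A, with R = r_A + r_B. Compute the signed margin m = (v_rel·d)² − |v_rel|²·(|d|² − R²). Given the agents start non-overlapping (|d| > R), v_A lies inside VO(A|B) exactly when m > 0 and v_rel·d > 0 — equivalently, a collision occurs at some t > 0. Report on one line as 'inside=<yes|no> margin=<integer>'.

d = (0, 15),  |d|² = 225;  R = 2+4 = 6,  c = 225−6² = 189
v_rel = (1, 4),  |v_rel|² = 17;  v_rel·d = (1)·(0) + (4)·(15) = 60
17·t² − 120·t + 189 = 0  ⇒  m = 60² − 17·189 = 387
m = 387 > 0,  v_rel·d = 60 > 0  ⇒  inside

inside=yes margin=387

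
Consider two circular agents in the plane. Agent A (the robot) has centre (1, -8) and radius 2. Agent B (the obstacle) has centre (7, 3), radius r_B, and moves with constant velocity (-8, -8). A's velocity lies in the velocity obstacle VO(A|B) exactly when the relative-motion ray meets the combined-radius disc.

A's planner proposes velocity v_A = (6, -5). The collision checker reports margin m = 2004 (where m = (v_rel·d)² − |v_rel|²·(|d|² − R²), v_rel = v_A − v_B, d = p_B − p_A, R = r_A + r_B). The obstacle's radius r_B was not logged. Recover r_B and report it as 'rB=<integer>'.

m = 2004
d = (6, 11);  v_rel = (14, 3),  |v_rel|² = 205
v_rel×d = (14)·(11) − (3)·(6) = 136
since m = R²·205 − 136²:  R² = (18496 + 2004) / 205 = 100
R = √100 = 10  ⇒  r_B = 10 − 2 = 8

rB=8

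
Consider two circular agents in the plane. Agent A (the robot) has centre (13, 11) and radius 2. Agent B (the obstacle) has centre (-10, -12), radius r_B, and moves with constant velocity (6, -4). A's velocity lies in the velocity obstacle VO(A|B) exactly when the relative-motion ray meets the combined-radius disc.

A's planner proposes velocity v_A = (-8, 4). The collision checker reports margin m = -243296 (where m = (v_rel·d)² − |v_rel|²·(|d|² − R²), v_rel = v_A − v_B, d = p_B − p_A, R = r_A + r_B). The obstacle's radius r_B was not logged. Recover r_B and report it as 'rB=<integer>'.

m = -243296
d = (-23, -23);  v_rel = (-14, 8),  |v_rel|² = 260
v_rel×d = (-14)·(-23) − (8)·(-23) = 506
since m = R²·260 − 506²:  R² = (256036 + -243296) / 260 = 49
R = √49 = 7  ⇒  r_B = 7 − 2 = 5

rB=5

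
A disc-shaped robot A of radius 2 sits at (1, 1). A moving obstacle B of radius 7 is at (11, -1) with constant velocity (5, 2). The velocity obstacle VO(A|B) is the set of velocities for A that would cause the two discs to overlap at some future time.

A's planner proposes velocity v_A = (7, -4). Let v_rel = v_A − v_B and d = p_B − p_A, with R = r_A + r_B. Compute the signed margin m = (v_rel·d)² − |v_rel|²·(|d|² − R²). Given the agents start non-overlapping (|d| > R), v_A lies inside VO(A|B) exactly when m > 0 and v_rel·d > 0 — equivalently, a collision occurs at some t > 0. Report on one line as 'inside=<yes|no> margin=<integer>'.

d = (10, -2),  |d|² = 104;  R = 2+7 = 9,  c = 104−9² = 23
v_rel = (2, -6),  |v_rel|² = 40;  v_rel·d = (2)·(10) + (-6)·(-2) = 32
40·t² − 64·t + 23 = 0  ⇒  m = 32² − 40·23 = 104
m = 104 > 0,  v_rel·d = 32 > 0  ⇒  inside

inside=yes margin=104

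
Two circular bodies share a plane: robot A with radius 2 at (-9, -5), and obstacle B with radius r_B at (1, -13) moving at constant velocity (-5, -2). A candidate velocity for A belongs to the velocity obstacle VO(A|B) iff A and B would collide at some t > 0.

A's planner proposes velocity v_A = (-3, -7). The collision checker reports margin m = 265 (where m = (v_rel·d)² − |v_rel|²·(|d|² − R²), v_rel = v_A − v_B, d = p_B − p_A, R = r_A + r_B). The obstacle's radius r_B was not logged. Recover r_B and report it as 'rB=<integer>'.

m = 265
d = (10, -8);  v_rel = (2, -5),  |v_rel|² = 29
v_rel×d = (2)·(-8) − (-5)·(10) = 34
since m = R²·29 − 34²:  R² = (1156 + 265) / 29 = 49
R = √49 = 7  ⇒  r_B = 7 − 2 = 5

rB=5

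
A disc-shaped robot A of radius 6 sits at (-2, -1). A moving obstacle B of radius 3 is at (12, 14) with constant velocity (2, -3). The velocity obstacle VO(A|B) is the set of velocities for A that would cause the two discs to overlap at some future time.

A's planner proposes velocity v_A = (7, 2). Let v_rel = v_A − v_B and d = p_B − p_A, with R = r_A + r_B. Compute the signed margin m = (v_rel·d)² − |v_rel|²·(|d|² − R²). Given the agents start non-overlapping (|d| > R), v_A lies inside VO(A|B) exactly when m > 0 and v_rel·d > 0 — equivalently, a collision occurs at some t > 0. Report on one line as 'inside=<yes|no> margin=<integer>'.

d = (14, 15),  |d|² = 421;  R = 6+3 = 9,  c = 421−9² = 340
v_rel = (5, 5),  |v_rel|² = 50;  v_rel·d = (5)·(14) + (5)·(15) = 145
50·t² − 290·t + 340 = 0  ⇒  m = 145² − 50·340 = 4025
m = 4025 > 0,  v_rel·d = 145 > 0  ⇒  inside

inside=yes margin=4025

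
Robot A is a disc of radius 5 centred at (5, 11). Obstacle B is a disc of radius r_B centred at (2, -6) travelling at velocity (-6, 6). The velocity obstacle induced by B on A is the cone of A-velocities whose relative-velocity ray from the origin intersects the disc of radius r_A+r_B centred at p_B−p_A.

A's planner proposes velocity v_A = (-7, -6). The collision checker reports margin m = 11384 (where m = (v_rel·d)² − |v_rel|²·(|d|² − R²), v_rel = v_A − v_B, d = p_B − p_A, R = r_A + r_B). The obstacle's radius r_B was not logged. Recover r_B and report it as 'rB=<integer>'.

m = 11384
d = (-3, -17);  v_rel = (-1, -12),  |v_rel|² = 145
v_rel×d = (-1)·(-17) − (-12)·(-3) = -19
since m = R²·145 − (-19)²:  R² = (361 + 11384) / 145 = 81
R = √81 = 9  ⇒  r_B = 9 − 5 = 4

rB=4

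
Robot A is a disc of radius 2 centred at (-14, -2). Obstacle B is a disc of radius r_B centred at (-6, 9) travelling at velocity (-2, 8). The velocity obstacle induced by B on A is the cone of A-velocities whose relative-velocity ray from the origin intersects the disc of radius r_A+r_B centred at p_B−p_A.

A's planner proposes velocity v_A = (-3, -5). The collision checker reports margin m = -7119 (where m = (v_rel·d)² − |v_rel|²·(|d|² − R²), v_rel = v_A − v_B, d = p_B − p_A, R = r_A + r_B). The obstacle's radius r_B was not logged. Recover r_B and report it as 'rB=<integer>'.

m = -7119
d = (8, 11);  v_rel = (-1, -13),  |v_rel|² = 170
v_rel×d = (-1)·(11) − (-13)·(8) = 93
since m = R²·170 − 93²:  R² = (8649 + -7119) / 170 = 9
R = √9 = 3  ⇒  r_B = 3 − 2 = 1

rB=1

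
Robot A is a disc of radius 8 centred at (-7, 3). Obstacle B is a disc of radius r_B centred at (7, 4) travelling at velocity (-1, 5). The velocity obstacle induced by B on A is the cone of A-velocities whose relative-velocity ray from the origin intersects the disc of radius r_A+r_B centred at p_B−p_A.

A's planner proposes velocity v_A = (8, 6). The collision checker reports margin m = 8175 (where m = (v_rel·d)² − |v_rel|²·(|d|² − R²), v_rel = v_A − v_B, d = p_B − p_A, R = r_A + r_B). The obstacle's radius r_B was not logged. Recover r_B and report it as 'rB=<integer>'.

m = 8175
d = (14, 1);  v_rel = (9, 1),  |v_rel|² = 82
v_rel×d = (9)·(1) − (1)·(14) = -5
since m = R²·82 − (-5)²:  R² = (25 + 8175) / 82 = 100
R = √100 = 10  ⇒  r_B = 10 − 8 = 2

rB=2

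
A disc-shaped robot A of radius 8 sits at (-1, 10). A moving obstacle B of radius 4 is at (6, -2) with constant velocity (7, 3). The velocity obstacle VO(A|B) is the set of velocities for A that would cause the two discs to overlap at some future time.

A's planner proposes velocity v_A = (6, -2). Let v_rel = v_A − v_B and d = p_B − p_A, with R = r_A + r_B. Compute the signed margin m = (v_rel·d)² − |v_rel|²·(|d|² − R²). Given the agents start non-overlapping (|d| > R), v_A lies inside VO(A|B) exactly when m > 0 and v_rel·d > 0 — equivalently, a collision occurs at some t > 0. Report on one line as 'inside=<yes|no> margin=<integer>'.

d = (7, -12),  |d|² = 193;  R = 8+4 = 12,  c = 193−12² = 49
v_rel = (-1, -5),  |v_rel|² = 26;  v_rel·d = (-1)·(7) + (-5)·(-12) = 53
26·t² − 106·t + 49 = 0  ⇒  m = 53² − 26·49 = 1535
m = 1535 > 0,  v_rel·d = 53 > 0  ⇒  inside

inside=yes margin=1535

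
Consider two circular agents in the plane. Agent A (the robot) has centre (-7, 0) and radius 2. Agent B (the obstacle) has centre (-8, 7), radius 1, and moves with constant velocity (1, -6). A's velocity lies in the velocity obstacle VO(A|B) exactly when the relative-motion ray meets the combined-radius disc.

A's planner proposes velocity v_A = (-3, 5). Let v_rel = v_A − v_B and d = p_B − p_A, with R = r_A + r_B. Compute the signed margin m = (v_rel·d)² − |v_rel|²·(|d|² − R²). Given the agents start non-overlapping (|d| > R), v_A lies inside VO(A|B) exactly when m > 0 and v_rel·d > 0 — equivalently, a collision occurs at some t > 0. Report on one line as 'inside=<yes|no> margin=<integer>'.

d = (-1, 7),  |d|² = 50;  R = 2+1 = 3,  c = 50−3² = 41
v_rel = (-4, 11),  |v_rel|² = 137;  v_rel·d = (-4)·(-1) + (11)·(7) = 81
137·t² − 162·t + 41 = 0  ⇒  m = 81² − 137·41 = 944
m = 944 > 0,  v_rel·d = 81 > 0  ⇒  inside

inside=yes margin=944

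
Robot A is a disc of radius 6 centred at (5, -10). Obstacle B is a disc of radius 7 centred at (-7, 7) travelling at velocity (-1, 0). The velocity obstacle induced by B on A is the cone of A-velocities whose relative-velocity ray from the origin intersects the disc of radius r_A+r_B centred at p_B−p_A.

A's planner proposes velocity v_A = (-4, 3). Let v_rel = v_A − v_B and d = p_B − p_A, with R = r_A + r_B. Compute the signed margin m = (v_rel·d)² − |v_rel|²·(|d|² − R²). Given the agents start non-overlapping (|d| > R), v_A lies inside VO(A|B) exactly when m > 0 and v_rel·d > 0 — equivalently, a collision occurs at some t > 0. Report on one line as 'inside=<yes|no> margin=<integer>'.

d = (-12, 17),  |d|² = 433;  R = 6+7 = 13,  c = 433−13² = 264
v_rel = (-3, 3),  |v_rel|² = 18;  v_rel·d = (-3)·(-12) + (3)·(17) = 87
18·t² − 174·t + 264 = 0  ⇒  m = 87² − 18·264 = 2817
m = 2817 > 0,  v_rel·d = 87 > 0  ⇒  inside

inside=yes margin=2817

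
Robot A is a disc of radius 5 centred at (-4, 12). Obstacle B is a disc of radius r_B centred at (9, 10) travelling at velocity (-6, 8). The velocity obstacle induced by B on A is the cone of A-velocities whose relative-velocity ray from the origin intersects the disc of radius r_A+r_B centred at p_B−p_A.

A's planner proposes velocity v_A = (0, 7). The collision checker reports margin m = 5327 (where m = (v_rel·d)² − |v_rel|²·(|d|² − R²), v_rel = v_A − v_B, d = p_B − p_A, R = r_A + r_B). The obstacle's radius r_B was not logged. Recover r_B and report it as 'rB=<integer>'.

m = 5327
d = (13, -2);  v_rel = (6, -1),  |v_rel|² = 37
v_rel×d = (6)·(-2) − (-1)·(13) = 1
since m = R²·37 − 1²:  R² = (1 + 5327) / 37 = 144
R = √144 = 12  ⇒  r_B = 12 − 5 = 7

rB=7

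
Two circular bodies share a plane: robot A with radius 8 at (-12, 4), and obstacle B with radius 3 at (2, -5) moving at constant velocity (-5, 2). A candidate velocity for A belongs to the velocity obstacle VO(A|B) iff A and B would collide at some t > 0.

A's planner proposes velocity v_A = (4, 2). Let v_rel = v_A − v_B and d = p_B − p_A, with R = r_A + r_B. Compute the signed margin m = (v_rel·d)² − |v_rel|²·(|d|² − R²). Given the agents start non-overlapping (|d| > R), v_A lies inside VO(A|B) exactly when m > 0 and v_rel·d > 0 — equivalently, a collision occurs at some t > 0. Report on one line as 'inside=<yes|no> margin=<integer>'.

d = (14, -9),  |d|² = 277;  R = 8+3 = 11,  c = 277−11² = 156
v_rel = (9, 0),  |v_rel|² = 81;  v_rel·d = (9)·(14) + (0)·(-9) = 126
81·t² − 252·t + 156 = 0  ⇒  m = 126² − 81·156 = 3240
m = 3240 > 0,  v_rel·d = 126 > 0  ⇒  inside

inside=yes margin=3240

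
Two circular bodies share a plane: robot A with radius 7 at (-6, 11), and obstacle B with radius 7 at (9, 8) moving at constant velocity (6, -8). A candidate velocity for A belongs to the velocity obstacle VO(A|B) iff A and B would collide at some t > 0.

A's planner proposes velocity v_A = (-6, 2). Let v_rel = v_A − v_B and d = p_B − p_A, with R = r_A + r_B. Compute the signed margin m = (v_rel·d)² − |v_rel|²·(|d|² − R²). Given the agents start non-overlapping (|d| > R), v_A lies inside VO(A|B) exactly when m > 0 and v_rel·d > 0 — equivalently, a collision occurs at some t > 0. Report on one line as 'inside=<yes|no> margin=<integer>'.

d = (15, -3),  |d|² = 234;  R = 7+7 = 14,  c = 234−14² = 38
v_rel = (-12, 10),  |v_rel|² = 244;  v_rel·d = (-12)·(15) + (10)·(-3) = -210
244·t² + 420·t + 38 = 0  ⇒  m = (-210)² − 244·38 = 34828
m = 34828 > 0,  v_rel·d = -210 < 0  ⇒  outside

inside=no margin=34828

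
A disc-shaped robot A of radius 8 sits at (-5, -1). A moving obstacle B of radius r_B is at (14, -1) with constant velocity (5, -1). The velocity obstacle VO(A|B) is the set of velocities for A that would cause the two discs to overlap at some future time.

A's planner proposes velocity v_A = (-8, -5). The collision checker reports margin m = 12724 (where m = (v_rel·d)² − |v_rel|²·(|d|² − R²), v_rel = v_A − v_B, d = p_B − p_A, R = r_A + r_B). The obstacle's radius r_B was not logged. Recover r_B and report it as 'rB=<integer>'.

m = 12724
d = (19, 0);  v_rel = (-13, -4),  |v_rel|² = 185
v_rel×d = (-13)·(0) − (-4)·(19) = 76
since m = R²·185 − 76²:  R² = (5776 + 12724) / 185 = 100
R = √100 = 10  ⇒  r_B = 10 − 8 = 2

rB=2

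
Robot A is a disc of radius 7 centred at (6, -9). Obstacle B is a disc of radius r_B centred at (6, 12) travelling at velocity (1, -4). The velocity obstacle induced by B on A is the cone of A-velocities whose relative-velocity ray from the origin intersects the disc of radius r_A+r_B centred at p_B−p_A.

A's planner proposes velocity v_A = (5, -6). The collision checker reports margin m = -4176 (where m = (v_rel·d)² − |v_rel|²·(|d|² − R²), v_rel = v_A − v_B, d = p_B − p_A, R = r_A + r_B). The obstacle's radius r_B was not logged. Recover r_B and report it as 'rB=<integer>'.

m = -4176
d = (0, 21);  v_rel = (4, -2),  |v_rel|² = 20
v_rel×d = (4)·(21) − (-2)·(0) = 84
since m = R²·20 − 84²:  R² = (7056 + -4176) / 20 = 144
R = √144 = 12  ⇒  r_B = 12 − 7 = 5

rB=5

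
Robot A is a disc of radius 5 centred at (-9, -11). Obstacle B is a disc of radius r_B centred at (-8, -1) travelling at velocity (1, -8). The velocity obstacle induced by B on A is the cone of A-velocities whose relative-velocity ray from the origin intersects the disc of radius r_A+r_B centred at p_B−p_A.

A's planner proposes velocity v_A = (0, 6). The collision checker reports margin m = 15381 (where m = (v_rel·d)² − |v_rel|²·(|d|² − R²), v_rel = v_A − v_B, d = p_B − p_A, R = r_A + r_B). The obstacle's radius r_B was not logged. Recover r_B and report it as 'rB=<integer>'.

m = 15381
d = (1, 10);  v_rel = (-1, 14),  |v_rel|² = 197
v_rel×d = (-1)·(10) − (14)·(1) = -24
since m = R²·197 − (-24)²:  R² = (576 + 15381) / 197 = 81
R = √81 = 9  ⇒  r_B = 9 − 5 = 4

rB=4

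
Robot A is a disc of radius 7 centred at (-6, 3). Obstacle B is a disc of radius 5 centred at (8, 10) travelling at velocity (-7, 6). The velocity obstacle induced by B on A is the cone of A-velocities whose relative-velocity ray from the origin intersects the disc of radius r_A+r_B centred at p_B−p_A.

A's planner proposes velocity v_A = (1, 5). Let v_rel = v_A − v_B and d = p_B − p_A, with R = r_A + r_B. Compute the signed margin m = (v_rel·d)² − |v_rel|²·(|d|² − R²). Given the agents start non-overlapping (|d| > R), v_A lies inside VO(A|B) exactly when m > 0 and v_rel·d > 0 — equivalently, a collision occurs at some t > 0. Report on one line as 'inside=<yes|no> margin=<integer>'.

d = (14, 7),  |d|² = 245;  R = 7+5 = 12,  c = 245−12² = 101
v_rel = (8, -1),  |v_rel|² = 65;  v_rel·d = (8)·(14) + (-1)·(7) = 105
65·t² − 210·t + 101 = 0  ⇒  m = 105² − 65·101 = 4460
m = 4460 > 0,  v_rel·d = 105 > 0  ⇒  inside

inside=yes margin=4460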